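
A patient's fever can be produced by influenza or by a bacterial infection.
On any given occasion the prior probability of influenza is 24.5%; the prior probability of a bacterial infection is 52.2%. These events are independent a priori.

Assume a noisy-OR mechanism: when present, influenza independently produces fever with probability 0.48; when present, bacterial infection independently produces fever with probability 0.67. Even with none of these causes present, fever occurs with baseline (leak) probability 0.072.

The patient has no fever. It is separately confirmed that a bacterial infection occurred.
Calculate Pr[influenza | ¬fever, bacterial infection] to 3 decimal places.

Pr[influenza | ¬fever, bacterial infection] ≈ 0.144

Under noisy-OR, P(fever | causes) = 1 − (1−0.072)·∏(1−qᵢ) over the active causes.
P(¬fever | bacterial infection) = 0.30624*0.755 + 0.159245*0.245 = 0.231211 + 0.039015 = 0.270226
The influenza-present share is 0.159245*0.245 = 0.039015.
So P(influenza | ¬fever, bacterial infection) = 0.039015/0.270226 ≈ 0.144.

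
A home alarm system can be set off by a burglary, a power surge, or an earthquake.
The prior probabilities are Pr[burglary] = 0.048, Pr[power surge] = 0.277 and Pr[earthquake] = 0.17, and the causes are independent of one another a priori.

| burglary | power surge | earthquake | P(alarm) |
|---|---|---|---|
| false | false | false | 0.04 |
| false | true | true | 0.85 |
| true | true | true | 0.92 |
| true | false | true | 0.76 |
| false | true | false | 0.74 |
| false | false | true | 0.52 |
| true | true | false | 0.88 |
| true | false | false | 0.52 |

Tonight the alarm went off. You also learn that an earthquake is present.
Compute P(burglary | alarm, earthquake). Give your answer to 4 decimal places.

P(alarm | earthquake) = 0.52·0.952·0.723 + 0.85·0.952·0.277 + 0.76·0.048·0.723 + 0.92·0.048·0.277 = 0.357914 + 0.224148 + 0.026375 + 0.012232 = 0.620669
The burglary-present share is 0.026375 + 0.012232 = 0.038607.
Hence the posterior is 0.038607/0.620669 ≈ 0.0622.

P(burglary | alarm, earthquake) ≈ 0.0622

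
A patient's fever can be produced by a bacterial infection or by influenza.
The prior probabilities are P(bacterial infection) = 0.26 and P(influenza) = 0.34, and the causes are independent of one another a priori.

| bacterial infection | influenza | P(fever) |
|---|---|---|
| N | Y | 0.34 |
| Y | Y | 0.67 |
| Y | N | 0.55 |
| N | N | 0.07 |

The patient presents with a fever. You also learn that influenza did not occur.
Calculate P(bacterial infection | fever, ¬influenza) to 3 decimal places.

P(fever | ¬influenza) = 0.07×0.74 + 0.55×0.26 = 0.051800 + 0.143000 = 0.194800
Of this, 0.143000 comes from 0.55×0.26 (the bacterial infection=true cases).
P(bacterial infection | fever, ¬influenza) = 0.143000 / 0.194800 ≈ 0.734

P(bacterial infection | fever, ¬influenza) ≈ 0.734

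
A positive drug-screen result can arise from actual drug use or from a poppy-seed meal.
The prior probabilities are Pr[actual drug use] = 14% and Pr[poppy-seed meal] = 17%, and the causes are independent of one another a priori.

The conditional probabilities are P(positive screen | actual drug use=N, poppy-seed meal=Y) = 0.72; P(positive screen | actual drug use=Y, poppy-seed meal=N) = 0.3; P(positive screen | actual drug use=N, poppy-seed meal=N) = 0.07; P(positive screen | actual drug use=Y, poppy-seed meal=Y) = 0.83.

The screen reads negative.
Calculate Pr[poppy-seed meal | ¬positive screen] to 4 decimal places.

Pr[poppy-seed meal | ¬positive screen] ≈ 0.0569

Enumerate the 4 (actual drug use, poppy-seed meal) configurations and weight by the priors:
  P(¬positive screen) = 0.93×0.86×0.83 + 0.28×0.86×0.17 + 0.7×0.14×0.83 + 0.17×0.14×0.17
        = 0.663834 + 0.040936 + 0.081340 + 0.004046 = 0.790156
Configurations with poppy-seed meal contribute 0.044982, so
  P(poppy-seed meal | ¬positive screen) = 0.044982 / 0.790156 ≈ 0.0569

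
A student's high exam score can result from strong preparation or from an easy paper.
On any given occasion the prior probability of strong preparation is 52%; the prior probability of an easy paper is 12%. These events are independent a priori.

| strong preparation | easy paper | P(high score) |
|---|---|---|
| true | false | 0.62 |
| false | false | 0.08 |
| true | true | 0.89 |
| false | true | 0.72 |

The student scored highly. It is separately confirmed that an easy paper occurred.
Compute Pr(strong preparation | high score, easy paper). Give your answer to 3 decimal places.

Pr(strong preparation | high score, easy paper) ≈ 0.572

For the numerator, keep only strong preparation=true terms: 0.89·0.52 = 0.462800
Normalizer over all consistent configurations: 0.72·0.48 + 0.89·0.52 = 0.808400
Posterior = 0.462800 / 0.808400 ≈ 0.572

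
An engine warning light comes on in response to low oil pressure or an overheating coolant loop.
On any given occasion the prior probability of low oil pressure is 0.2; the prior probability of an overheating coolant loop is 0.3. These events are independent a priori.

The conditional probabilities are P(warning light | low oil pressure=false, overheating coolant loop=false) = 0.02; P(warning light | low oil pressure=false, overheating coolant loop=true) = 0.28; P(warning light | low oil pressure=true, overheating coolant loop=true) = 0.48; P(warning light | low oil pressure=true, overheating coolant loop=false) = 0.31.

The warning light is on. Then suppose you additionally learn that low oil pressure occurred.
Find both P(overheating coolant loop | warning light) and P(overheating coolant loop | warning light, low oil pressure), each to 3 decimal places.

Enumerate the 4 (low oil pressure, overheating coolant loop) configurations and weight by the priors:
  P(warning light) = 0.02·0.8·0.7 + 0.28·0.8·0.3 + 0.31·0.2·0.7 + 0.48·0.2·0.3
        = 0.011200 + 0.067200 + 0.043400 + 0.028800 = 0.150600
Configurations with overheating coolant loop contribute 0.096000, so
  P(overheating coolant loop | warning light) = 0.096000 / 0.150600 ≈ 0.637

Now also conditioning on low oil pressure=true:
Numerator (weight on configurations with overheating coolant loop): 0.48×0.3 = 0.144000
The normalizing constant is 0.31×0.7 + 0.48×0.3 = 0.361000
P(overheating coolant loop | warning light, low oil pressure) = 0.144000/0.361000 ≈ 0.399

P(overheating coolant loop | warning light) ≈ 0.637; P(overheating coolant loop | warning light, low oil pressure) ≈ 0.399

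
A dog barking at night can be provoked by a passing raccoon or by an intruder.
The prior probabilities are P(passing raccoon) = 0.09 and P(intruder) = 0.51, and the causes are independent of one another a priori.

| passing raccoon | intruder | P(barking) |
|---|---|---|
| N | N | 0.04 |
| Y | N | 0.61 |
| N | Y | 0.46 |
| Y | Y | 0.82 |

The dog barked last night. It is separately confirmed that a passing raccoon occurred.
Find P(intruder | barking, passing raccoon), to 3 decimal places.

Weight on intruder=true, given the evidence: 0.82·0.51 = 0.418200
The normalizing constant is 0.61·0.49 + 0.82·0.51 = 0.717100
Posterior = 0.418200 / 0.717100 ≈ 0.583

P(intruder | barking, passing raccoon) ≈ 0.583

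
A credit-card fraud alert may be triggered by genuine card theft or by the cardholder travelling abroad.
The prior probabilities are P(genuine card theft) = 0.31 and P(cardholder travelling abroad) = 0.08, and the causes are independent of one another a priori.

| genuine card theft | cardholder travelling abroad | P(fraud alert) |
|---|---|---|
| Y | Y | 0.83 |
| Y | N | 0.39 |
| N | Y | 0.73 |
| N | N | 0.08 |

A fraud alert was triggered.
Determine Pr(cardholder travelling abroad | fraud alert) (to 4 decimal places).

Weight on cardholder travelling abroad=true, given the evidence: 0.040296 + 0.020584 = 0.060880
The normalizing constant is 0.08×0.69×0.92 + 0.73×0.69×0.08 + 0.39×0.31×0.92 + 0.83×0.31×0.08 = 0.222892
P(cardholder travelling abroad | fraud alert) = 0.060880/0.222892 ≈ 0.2731

Pr(cardholder travelling abroad | fraud alert) ≈ 0.2731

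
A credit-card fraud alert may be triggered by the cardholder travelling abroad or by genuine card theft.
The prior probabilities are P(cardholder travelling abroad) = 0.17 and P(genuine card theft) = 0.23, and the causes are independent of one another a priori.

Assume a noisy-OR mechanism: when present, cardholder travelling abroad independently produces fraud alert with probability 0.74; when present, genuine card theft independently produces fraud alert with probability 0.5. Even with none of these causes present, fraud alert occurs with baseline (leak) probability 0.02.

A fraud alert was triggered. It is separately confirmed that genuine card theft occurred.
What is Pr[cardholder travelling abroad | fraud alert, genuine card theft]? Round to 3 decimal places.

Pr[cardholder travelling abroad | fraud alert, genuine card theft] ≈ 0.260

Under noisy-OR, P(fraud alert | causes) = 1 − (1−0.02)·∏(1−qᵢ) over the active causes.
Sum P(fraud alert|·) weighted by the priors over both values of cardholder travelling abroad:
  P(fraud alert | genuine card theft) = 0.51×0.83 + 0.8726×0.17
        = 0.423300 + 0.148342 = 0.571642
The terms with cardholder travelling abroad present sum to 0.148342, so
  P(cardholder travelling abroad | fraud alert, genuine card theft) = 0.148342 / 0.571642 ≈ 0.260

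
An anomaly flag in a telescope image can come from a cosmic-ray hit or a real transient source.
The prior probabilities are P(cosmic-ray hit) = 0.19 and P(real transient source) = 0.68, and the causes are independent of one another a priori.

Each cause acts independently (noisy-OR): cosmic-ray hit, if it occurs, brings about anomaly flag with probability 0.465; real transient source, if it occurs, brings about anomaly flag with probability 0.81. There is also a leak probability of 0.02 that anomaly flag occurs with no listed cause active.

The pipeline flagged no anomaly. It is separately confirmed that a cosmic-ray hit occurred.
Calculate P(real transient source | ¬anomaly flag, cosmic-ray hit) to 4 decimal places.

P(real transient source | ¬anomaly flag, cosmic-ray hit) ≈ 0.2876

Under noisy-OR, P(anomaly flag | causes) = 1 − (1−0.02)·∏(1−qᵢ) over the active causes.
P(¬anomaly flag | cosmic-ray hit) = 0.5243·0.32 + 0.099617·0.68 = 0.167776 + 0.067740 = 0.235516
The real transient source-present share is 0.099617·0.68 = 0.067740.
P(real transient source | ¬anomaly flag, cosmic-ray hit) = 0.067740 / 0.235516 ≈ 0.2876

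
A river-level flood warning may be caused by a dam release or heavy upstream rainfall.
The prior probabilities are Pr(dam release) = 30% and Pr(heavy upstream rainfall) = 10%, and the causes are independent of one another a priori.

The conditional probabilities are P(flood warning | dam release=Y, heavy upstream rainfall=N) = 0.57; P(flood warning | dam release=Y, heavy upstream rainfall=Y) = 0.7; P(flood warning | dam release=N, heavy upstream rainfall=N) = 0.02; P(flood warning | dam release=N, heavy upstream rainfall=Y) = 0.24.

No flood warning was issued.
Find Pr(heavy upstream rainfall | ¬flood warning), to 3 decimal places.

Pr(heavy upstream rainfall | ¬flood warning) ≈ 0.078

Enumerate the 4 (dam release, heavy upstream rainfall) configurations and weight by the priors:
  P(¬flood warning) = 0.98*0.7*0.9 + 0.76*0.7*0.1 + 0.43*0.3*0.9 + 0.3*0.3*0.1
        = 0.617400 + 0.053200 + 0.116100 + 0.009000 = 0.795700
Configurations with heavy upstream rainfall contribute 0.062200, so
  P(heavy upstream rainfall | ¬flood warning) = 0.062200 / 0.795700 ≈ 0.078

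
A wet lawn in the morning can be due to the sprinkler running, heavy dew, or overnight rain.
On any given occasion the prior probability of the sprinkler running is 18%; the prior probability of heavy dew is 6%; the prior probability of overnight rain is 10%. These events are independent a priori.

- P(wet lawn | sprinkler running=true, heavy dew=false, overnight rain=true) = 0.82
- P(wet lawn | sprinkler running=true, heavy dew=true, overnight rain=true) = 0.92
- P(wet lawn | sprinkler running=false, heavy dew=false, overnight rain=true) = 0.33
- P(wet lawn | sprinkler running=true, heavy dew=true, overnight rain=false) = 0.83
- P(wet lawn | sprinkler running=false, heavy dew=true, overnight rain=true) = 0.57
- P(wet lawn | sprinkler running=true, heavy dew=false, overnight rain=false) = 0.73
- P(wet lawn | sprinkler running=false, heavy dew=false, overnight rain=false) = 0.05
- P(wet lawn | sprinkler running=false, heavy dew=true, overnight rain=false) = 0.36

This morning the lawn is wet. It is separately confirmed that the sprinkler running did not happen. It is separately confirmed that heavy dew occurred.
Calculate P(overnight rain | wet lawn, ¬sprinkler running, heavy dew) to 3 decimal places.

P(overnight rain | wet lawn, ¬sprinkler running, heavy dew) ≈ 0.150

Enumerate both values of overnight rain and weight by the priors:
  P(wet lawn | ¬sprinkler running, heavy dew) = 0.36×0.9 + 0.57×0.1
        = 0.324000 + 0.057000 = 0.381000
The terms with overnight rain present sum to 0.057000, so
  P(overnight rain | wet lawn, ¬sprinkler running, heavy dew) = 0.057000 / 0.381000 ≈ 0.150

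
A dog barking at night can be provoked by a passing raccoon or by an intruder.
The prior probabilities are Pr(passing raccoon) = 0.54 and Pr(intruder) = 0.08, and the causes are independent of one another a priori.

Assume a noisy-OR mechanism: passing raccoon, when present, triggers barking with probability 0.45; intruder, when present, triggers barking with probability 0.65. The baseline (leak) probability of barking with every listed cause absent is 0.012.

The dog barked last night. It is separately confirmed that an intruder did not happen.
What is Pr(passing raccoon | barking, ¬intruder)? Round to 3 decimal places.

Under noisy-OR, P(barking | causes) = 1 − (1−0.012)·∏(1−qᵢ) over the active causes.
Sum P(barking|·) weighted by the priors over both values of passing raccoon:
  P(barking | ¬intruder) = 0.012*0.46 + 0.4566*0.54
        = 0.005520 + 0.246564 = 0.252084
Keeping only the passing raccoon-present terms gives 0.246564, so
  P(passing raccoon | barking, ¬intruder) = 0.246564 / 0.252084 ≈ 0.978

Pr(passing raccoon | barking, ¬intruder) ≈ 0.978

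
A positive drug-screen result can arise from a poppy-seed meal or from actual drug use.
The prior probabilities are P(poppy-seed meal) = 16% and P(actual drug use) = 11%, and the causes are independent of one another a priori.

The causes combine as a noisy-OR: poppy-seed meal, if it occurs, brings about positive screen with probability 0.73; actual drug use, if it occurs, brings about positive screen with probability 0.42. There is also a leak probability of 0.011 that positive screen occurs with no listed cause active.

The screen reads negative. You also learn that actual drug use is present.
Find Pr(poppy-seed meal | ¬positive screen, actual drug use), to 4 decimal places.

Pr(poppy-seed meal | ¬positive screen, actual drug use) ≈ 0.0489

Under noisy-OR, P(positive screen | causes) = 1 − (1−0.011)·∏(1−qᵢ) over the active causes.
Numerator (weight on configurations with poppy-seed meal): 0.154877·0.16 = 0.024780
The normalizing constant is 0.57362·0.84 + 0.154877·0.16 = 0.506621
P(poppy-seed meal | ¬positive screen, actual drug use) = 0.024780/0.506621 ≈ 0.0489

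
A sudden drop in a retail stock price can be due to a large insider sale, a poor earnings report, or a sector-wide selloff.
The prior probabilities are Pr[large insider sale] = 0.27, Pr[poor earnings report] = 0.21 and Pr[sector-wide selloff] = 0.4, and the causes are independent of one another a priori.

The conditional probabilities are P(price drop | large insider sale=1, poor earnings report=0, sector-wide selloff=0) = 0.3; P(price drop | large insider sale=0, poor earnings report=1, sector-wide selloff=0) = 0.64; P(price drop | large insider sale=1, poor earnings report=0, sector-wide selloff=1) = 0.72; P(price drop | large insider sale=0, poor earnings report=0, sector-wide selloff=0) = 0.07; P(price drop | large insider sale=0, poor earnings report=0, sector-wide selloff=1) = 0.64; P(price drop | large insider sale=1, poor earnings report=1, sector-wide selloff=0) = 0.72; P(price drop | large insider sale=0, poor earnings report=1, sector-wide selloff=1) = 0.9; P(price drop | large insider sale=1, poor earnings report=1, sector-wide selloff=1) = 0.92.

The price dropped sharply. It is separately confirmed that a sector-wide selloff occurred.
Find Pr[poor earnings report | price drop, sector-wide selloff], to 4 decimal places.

Pr[poor earnings report | price drop, sector-wide selloff] ≈ 0.2667

P(price drop | sector-wide selloff) = 0.64·0.73·0.79 + 0.9·0.73·0.21 + 0.72·0.27·0.79 + 0.92·0.27·0.21 = 0.369088 + 0.137970 + 0.153576 + 0.052164 = 0.712798
The poor earnings report-present share is 0.137970 + 0.052164 = 0.190134.
So P(poor earnings report | price drop, sector-wide selloff) = 0.190134/0.712798 ≈ 0.2667.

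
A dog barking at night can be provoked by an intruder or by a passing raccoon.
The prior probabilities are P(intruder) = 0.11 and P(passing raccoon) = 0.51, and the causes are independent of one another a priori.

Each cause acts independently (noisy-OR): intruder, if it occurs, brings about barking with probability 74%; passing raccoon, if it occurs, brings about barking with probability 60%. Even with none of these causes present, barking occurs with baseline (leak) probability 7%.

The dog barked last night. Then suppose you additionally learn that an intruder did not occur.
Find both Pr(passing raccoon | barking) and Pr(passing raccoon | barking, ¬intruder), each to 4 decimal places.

Pr(passing raccoon | barking) ≈ 0.8246; Pr(passing raccoon | barking, ¬intruder) ≈ 0.9033

Under noisy-OR, P(barking | causes) = 1 − (1−0.07)·∏(1−qᵢ) over the active causes.
P(barking) = 0.07×0.89×0.49 + 0.628×0.89×0.51 + 0.7582×0.11×0.49 + 0.90328×0.11×0.51 = 0.030527 + 0.285049 + 0.040867 + 0.050674 = 0.407117
The passing raccoon-present share is 0.285049 + 0.050674 = 0.335723.
So P(passing raccoon | barking) = 0.335723/0.407117 ≈ 0.8246.

Now also conditioning on intruder≠true:
By total probability over both values of passing raccoon:
  P(barking | ¬intruder) = 0.07*0.49 + 0.628*0.51
        = 0.034300 + 0.320280 = 0.354580
The terms with passing raccoon present sum to 0.320280, so
  P(passing raccoon | barking, ¬intruder) = 0.320280 / 0.354580 ≈ 0.9033
With intruder excluded, passing raccoon must carry more of the explanatory weight for the barking.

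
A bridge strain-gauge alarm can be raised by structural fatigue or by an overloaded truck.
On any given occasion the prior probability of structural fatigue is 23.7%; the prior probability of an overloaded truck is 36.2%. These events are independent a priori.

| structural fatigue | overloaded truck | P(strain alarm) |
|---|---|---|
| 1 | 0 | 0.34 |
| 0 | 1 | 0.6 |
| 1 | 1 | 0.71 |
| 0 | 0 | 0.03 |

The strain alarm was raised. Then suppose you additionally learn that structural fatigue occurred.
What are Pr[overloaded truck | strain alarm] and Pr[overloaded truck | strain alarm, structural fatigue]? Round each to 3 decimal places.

Weight on overloaded truck=true, given the evidence: 0.165724 + 0.060914 = 0.226638
Normalizer over all consistent configurations: 0.03*0.763*0.638 + 0.6*0.763*0.362 + 0.34*0.237*0.638 + 0.71*0.237*0.362 = 0.292652
Posterior = 0.226638 / 0.292652 ≈ 0.774

Now condition on the additional information:
P(strain alarm | structural fatigue) = 0.34·0.638 + 0.71·0.362 = 0.216920 + 0.257020 = 0.473940
Of this, 0.257020 comes from 0.71·0.362 (the overloaded truck=true cases).
Hence the posterior is 0.257020/0.473940 ≈ 0.542.

Pr[overloaded truck | strain alarm] ≈ 0.774; Pr[overloaded truck | strain alarm, structural fatigue] ≈ 0.542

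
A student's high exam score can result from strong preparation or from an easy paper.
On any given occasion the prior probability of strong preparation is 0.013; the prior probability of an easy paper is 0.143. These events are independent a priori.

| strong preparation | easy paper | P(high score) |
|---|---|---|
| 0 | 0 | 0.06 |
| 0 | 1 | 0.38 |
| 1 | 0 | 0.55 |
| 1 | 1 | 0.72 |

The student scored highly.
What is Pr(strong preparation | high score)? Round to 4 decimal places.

Pr(strong preparation | high score) ≈ 0.0667

Numerator (weight on configurations with strong preparation): 0.006128 + 0.001338 = 0.007466
Normalizer over all consistent configurations: 0.06×0.987×0.857 + 0.38×0.987×0.143 + 0.55×0.013×0.857 + 0.72×0.013×0.143 = 0.111852
Posterior = 0.007466 / 0.111852 ≈ 0.0667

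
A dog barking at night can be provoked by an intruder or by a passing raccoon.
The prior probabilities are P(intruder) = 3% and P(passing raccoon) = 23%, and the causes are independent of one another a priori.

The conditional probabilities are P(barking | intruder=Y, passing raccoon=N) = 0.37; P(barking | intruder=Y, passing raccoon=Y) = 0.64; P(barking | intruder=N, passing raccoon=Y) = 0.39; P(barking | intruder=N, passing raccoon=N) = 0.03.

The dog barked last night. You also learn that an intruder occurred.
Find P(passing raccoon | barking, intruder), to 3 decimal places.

P(barking | intruder) = 0.37·0.77 + 0.64·0.23 = 0.284900 + 0.147200 = 0.432100
Of this, 0.147200 comes from 0.64·0.23 (the passing raccoon=true cases).
So P(passing raccoon | barking, intruder) = 0.147200/0.432100 ≈ 0.341.

P(passing raccoon | barking, intruder) ≈ 0.341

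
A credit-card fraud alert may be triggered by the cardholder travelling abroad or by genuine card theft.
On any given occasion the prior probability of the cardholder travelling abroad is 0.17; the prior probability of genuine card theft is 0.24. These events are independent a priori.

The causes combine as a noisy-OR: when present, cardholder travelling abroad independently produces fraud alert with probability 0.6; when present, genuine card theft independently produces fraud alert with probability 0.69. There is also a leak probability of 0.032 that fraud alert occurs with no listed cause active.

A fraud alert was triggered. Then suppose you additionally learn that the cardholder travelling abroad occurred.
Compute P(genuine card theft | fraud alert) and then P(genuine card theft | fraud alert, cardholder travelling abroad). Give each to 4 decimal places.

Under noisy-OR, P(fraud alert | causes) = 1 − (1−0.032)·∏(1−qᵢ) over the active causes.
For the numerator, keep only genuine card theft=true terms: 0.139424 + 0.035903 = 0.175327
Denominator P(fraud alert): 0.032×0.83×0.76 + 0.69992×0.83×0.24 + 0.6128×0.17×0.76 + 0.879968×0.17×0.24 = 0.274687
P(genuine card theft | fraud alert) = 0.175327/0.274687 ≈ 0.6383

With the extra evidence:
By total probability over both values of genuine card theft:
  P(fraud alert | cardholder travelling abroad) = 0.6128×0.76 + 0.879968×0.24
        = 0.465728 + 0.211192 = 0.676920
Configurations with genuine card theft contribute 0.211192, so
  P(genuine card theft | fraud alert, cardholder travelling abroad) = 0.211192 / 0.676920 ≈ 0.3120
The drop from 0.6383 to 0.3120 is the explaining-away (discounting) effect.

P(genuine card theft | fraud alert) ≈ 0.6383; P(genuine card theft | fraud alert, cardholder travelling abroad) ≈ 0.3120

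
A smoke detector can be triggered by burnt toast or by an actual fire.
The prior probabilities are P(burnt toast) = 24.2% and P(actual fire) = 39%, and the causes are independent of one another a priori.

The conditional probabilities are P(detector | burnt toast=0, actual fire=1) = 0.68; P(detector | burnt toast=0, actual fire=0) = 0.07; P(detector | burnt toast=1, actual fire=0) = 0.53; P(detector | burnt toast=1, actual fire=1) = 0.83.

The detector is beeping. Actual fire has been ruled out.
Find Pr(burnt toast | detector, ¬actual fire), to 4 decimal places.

P(detector | ¬actual fire) = 0.07*0.758 + 0.53*0.242 = 0.053060 + 0.128260 = 0.181320
Of this, 0.128260 comes from 0.53*0.242 (the burnt toast=true cases).
Hence the posterior is 0.128260/0.181320 ≈ 0.7074.

Pr(burnt toast | detector, ¬actual fire) ≈ 0.7074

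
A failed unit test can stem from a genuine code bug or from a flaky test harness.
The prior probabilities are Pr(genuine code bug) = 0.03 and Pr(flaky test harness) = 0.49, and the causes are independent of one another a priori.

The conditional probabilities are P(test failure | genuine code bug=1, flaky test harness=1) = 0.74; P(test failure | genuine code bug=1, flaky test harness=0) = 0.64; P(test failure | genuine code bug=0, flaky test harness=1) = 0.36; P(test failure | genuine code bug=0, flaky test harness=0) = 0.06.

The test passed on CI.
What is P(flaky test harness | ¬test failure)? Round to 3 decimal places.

P(¬test failure) = 0.94*0.97*0.51 + 0.64*0.97*0.49 + 0.36*0.03*0.51 + 0.26*0.03*0.49 = 0.465018 + 0.304192 + 0.005508 + 0.003822 = 0.778540
The flaky test harness-present share is 0.304192 + 0.003822 = 0.308014.
Hence the posterior is 0.308014/0.778540 ≈ 0.396.

P(flaky test harness | ¬test failure) ≈ 0.396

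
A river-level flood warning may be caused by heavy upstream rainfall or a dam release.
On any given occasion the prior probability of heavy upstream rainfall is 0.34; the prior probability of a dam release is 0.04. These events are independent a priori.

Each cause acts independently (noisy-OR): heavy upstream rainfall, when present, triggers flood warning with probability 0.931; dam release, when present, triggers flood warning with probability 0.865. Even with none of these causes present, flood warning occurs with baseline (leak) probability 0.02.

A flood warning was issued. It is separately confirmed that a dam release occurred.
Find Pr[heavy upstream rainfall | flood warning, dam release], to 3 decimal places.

Pr[heavy upstream rainfall | flood warning, dam release] ≈ 0.370

Under noisy-OR, P(flood warning | causes) = 1 − (1−0.02)·∏(1−qᵢ) over the active causes.
Sum P(flood warning|·) weighted by the priors over both values of heavy upstream rainfall:
  P(flood warning | dam release) = 0.8677×0.66 + 0.990871×0.34
        = 0.572682 + 0.336896 = 0.909578
The terms with heavy upstream rainfall present sum to 0.336896, so
  P(heavy upstream rainfall | flood warning, dam release) = 0.336896 / 0.909578 ≈ 0.370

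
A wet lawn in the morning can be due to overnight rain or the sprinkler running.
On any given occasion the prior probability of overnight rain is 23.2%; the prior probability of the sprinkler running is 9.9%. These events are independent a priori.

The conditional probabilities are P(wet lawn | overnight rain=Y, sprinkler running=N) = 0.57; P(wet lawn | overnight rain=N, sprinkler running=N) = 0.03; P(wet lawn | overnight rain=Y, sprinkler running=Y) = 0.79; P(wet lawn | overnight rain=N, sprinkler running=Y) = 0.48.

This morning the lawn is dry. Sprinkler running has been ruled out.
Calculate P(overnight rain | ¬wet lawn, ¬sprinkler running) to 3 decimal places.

Weight on overnight rain=true, given the evidence: 0.43×0.232 = 0.099760
Denominator P(¬wet lawn | ¬sprinkler running): 0.97×0.768 + 0.43×0.232 = 0.844720
P(overnight rain | ¬wet lawn, ¬sprinkler running) = 0.099760/0.844720 ≈ 0.118

P(overnight rain | ¬wet lawn, ¬sprinkler running) ≈ 0.118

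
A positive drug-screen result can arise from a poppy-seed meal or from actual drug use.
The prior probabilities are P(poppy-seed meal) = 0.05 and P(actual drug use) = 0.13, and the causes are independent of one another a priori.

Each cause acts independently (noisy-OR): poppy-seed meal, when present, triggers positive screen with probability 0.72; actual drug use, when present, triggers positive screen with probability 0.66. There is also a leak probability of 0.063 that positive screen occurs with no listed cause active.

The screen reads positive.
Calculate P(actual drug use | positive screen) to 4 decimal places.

Under noisy-OR, P(positive screen | causes) = 1 − (1−0.063)·∏(1−qᵢ) over the active causes.
P(positive screen) = 0.063·0.95·0.87 + 0.68142·0.95·0.13 + 0.73764·0.05·0.87 + 0.910798·0.05·0.13 = 0.052069 + 0.084155 + 0.032087 + 0.005920 = 0.174231
The actual drug use-present share is 0.084155 + 0.005920 = 0.090075.
Hence the posterior is 0.090075/0.174231 ≈ 0.5170.

P(actual drug use | positive screen) ≈ 0.5170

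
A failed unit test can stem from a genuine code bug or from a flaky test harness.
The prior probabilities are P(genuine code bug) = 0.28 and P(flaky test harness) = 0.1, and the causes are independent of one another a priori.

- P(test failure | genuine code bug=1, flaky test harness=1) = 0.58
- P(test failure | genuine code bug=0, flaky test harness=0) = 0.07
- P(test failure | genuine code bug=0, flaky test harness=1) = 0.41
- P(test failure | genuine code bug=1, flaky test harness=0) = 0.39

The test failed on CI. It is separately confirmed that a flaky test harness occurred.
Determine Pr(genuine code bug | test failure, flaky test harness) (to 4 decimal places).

P(test failure | flaky test harness) = 0.41·0.72 + 0.58·0.28 = 0.295200 + 0.162400 = 0.457600
The genuine code bug-present share is 0.58·0.28 = 0.162400.
P(genuine code bug | test failure, flaky test harness) = 0.162400 / 0.457600 ≈ 0.3549

Pr(genuine code bug | test failure, flaky test harness) ≈ 0.3549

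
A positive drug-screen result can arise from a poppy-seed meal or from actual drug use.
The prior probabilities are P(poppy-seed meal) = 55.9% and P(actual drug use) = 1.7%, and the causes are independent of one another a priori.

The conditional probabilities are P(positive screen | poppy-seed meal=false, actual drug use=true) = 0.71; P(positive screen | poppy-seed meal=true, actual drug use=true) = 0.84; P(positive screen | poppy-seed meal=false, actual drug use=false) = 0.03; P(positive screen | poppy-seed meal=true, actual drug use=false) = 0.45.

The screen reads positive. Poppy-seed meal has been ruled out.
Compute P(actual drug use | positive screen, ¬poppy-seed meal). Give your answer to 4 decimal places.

P(positive screen | ¬poppy-seed meal) = 0.03·0.983 + 0.71·0.017 = 0.029490 + 0.012070 = 0.041560
Of this, 0.012070 comes from 0.71·0.017 (the actual drug use=true cases).
P(actual drug use | positive screen, ¬poppy-seed meal) = 0.012070 / 0.041560 ≈ 0.2904

P(actual drug use | positive screen, ¬poppy-seed meal) ≈ 0.2904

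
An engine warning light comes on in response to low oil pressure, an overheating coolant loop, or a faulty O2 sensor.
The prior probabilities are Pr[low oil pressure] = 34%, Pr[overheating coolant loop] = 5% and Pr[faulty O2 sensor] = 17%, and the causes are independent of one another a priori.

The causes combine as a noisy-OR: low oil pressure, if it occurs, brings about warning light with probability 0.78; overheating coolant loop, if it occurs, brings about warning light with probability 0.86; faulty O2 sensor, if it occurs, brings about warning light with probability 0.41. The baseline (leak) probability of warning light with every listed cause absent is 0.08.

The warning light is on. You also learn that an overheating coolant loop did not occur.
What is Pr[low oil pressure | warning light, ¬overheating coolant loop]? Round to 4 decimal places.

Pr[low oil pressure | warning light, ¬overheating coolant loop] ≈ 0.7437

Under noisy-OR, P(warning light | causes) = 1 − (1−0.08)·∏(1−qᵢ) over the active causes.
Sum P(warning light|·) weighted by the priors over the 4 (low oil pressure, faulty O2 sensor) configurations:
  P(warning light | ¬overheating coolant loop) = 0.08·0.66·0.83 + 0.4572·0.66·0.17 + 0.7976·0.34·0.83 + 0.880584·0.34·0.17
        = 0.043824 + 0.051298 + 0.225083 + 0.050898 = 0.371103
Configurations with low oil pressure contribute 0.275981, so
  P(low oil pressure | warning light, ¬overheating coolant loop) = 0.275981 / 0.371103 ≈ 0.7437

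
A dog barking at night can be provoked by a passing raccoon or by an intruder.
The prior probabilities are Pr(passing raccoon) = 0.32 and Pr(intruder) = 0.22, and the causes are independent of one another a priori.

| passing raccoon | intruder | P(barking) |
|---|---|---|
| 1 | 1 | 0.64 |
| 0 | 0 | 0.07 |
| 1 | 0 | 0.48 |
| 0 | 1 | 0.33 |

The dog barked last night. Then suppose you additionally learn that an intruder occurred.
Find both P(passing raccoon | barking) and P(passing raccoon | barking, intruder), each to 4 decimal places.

Numerator (weight on configurations with passing raccoon): 0.119808 + 0.045056 = 0.164864
Normalizer over all consistent configurations: 0.07×0.68×0.78 + 0.33×0.68×0.22 + 0.48×0.32×0.78 + 0.64×0.32×0.22 = 0.251360
P(passing raccoon | barking) = 0.164864/0.251360 ≈ 0.6559

With the extra evidence:
P(barking | intruder) = 0.33·0.68 + 0.64·0.32 = 0.224400 + 0.204800 = 0.429200
Of this, 0.204800 comes from 0.64·0.32 (the passing raccoon=true cases).
P(passing raccoon | barking, intruder) = 0.204800 / 0.429200 ≈ 0.4772
This is intercausal reasoning (explaining away): once intruder accounts for the barking, passing raccoon becomes less likely.

P(passing raccoon | barking) ≈ 0.6559; P(passing raccoon | barking, intruder) ≈ 0.4772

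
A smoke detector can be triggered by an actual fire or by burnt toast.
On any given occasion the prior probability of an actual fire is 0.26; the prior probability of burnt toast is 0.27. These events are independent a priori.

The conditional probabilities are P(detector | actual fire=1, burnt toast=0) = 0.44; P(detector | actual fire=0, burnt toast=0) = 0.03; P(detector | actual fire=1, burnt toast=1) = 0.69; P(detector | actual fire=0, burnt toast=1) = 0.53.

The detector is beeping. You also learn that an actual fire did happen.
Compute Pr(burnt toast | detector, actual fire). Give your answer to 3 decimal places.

Sum P(detector|·) weighted by the priors over both values of burnt toast:
  P(detector | actual fire) = 0.44·0.73 + 0.69·0.27
        = 0.321200 + 0.186300 = 0.507500
Keeping only the burnt toast-present terms gives 0.186300, so
  P(burnt toast | detector, actual fire) = 0.186300 / 0.507500 ≈ 0.367

Pr(burnt toast | detector, actual fire) ≈ 0.367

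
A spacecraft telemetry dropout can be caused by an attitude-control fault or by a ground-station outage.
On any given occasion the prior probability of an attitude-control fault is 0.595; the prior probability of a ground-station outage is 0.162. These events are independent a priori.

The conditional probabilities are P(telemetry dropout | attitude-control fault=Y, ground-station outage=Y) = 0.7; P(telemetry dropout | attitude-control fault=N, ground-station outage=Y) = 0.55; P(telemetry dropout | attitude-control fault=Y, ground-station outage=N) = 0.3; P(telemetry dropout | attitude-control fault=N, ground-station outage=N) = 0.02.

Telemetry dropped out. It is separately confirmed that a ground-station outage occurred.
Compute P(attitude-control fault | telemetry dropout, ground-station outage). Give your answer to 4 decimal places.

P(attitude-control fault | telemetry dropout, ground-station outage) ≈ 0.6515

P(telemetry dropout | ground-station outage) = 0.55·0.405 + 0.7·0.595 = 0.222750 + 0.416500 = 0.639250
Of this, 0.416500 comes from 0.7·0.595 (the attitude-control fault=true cases).
P(attitude-control fault | telemetry dropout, ground-station outage) = 0.416500 / 0.639250 ≈ 0.6515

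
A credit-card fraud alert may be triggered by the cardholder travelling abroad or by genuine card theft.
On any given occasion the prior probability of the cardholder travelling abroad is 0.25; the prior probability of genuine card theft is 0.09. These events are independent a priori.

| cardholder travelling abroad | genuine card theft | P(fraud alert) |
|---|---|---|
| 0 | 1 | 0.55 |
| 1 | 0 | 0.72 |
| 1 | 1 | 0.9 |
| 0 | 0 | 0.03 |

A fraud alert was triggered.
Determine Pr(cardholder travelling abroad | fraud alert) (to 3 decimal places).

Sum P(fraud alert|·) weighted by the priors over the 4 (cardholder travelling abroad, genuine card theft) configurations:
  P(fraud alert) = 0.03·0.75·0.91 + 0.55·0.75·0.09 + 0.72·0.25·0.91 + 0.9·0.25·0.09
        = 0.020475 + 0.037125 + 0.163800 + 0.020250 = 0.241650
The terms with cardholder travelling abroad present sum to 0.184050, so
  P(cardholder travelling abroad | fraud alert) = 0.184050 / 0.241650 ≈ 0.762

Pr(cardholder travelling abroad | fraud alert) ≈ 0.762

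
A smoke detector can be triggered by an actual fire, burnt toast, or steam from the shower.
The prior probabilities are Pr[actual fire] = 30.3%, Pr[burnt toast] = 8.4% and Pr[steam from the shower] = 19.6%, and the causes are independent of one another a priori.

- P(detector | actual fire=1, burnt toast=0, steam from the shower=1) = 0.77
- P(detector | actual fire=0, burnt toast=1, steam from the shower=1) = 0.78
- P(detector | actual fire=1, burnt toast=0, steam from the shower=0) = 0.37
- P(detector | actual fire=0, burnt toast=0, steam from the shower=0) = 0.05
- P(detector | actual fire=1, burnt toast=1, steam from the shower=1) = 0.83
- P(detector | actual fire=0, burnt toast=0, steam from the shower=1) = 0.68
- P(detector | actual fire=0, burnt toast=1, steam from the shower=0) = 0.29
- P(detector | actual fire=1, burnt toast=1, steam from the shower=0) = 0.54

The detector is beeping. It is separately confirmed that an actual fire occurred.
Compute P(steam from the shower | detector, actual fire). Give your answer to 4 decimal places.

P(steam from the shower | detector, actual fire) ≈ 0.3296

Numerator (weight on configurations with steam from the shower): 0.138243 + 0.013665 = 0.151908
The normalizing constant is 0.37*0.916*0.804 + 0.77*0.916*0.196 + 0.54*0.084*0.804 + 0.83*0.084*0.196 = 0.460869
P(steam from the shower | detector, actual fire) = 0.151908/0.460869 ≈ 0.3296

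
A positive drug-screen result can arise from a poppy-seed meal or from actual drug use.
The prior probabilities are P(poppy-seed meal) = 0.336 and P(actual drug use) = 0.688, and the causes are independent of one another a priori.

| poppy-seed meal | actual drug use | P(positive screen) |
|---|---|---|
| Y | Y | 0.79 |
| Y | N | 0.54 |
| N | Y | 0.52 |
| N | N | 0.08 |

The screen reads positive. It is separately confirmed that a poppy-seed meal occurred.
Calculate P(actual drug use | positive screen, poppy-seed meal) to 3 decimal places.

P(actual drug use | positive screen, poppy-seed meal) ≈ 0.763

By total probability over both values of actual drug use:
  P(positive screen | poppy-seed meal) = 0.54×0.312 + 0.79×0.688
        = 0.168480 + 0.543520 = 0.712000
Keeping only the actual drug use-present terms gives 0.543520, so
  P(actual drug use | positive screen, poppy-seed meal) = 0.543520 / 0.712000 ≈ 0.763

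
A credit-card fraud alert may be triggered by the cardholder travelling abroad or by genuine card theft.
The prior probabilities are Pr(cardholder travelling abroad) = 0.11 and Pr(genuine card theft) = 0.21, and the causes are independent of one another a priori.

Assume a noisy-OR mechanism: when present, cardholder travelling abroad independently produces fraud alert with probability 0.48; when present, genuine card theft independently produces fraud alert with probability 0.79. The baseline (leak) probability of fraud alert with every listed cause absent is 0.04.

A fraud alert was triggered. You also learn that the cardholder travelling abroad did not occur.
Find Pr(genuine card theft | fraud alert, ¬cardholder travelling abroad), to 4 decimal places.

Under noisy-OR, P(fraud alert | causes) = 1 − (1−0.04)·∏(1−qᵢ) over the active causes.
For the numerator, keep only genuine card theft=true terms: 0.7984*0.21 = 0.167664
The normalizing constant is 0.04*0.79 + 0.7984*0.21 = 0.199264
P(genuine card theft | fraud alert, ¬cardholder travelling abroad) = 0.167664/0.199264 ≈ 0.8414

Pr(genuine card theft | fraud alert, ¬cardholder travelling abroad) ≈ 0.8414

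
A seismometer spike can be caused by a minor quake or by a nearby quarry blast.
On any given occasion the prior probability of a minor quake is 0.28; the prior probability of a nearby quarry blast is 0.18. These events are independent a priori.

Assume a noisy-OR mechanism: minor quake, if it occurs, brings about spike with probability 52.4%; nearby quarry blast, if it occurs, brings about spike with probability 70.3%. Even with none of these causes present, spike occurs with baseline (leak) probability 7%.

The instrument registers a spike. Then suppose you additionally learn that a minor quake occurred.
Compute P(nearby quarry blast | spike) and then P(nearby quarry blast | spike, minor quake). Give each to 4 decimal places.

Under noisy-OR, P(spike | causes) = 1 − (1−0.07)·∏(1−qᵢ) over the active causes.
P(spike) = 0.07*0.72*0.82 + 0.72379*0.72*0.18 + 0.55732*0.28*0.82 + 0.868524*0.28*0.18 = 0.041328 + 0.093803 + 0.127961 + 0.043774 = 0.306866
Of this, 0.137577 comes from 0.093803 + 0.043774 (the nearby quarry blast=true cases).
So P(nearby quarry blast | spike) = 0.137577/0.306866 ≈ 0.4483.

With the extra evidence:
For the numerator, keep only nearby quarry blast=true terms: 0.868524×0.18 = 0.156334
Normalizer over all consistent configurations: 0.55732×0.82 + 0.868524×0.18 = 0.613336
Posterior = 0.156334 / 0.613336 ≈ 0.2549
— minor quake explains away the evidence for nearby quarry blast.

P(nearby quarry blast | spike) ≈ 0.4483; P(nearby quarry blast | spike, minor quake) ≈ 0.2549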